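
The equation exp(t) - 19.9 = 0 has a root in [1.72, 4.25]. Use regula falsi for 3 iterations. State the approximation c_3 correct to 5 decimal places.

f(1.720000) = -14.315472, f(4.250000) = 50.205412
step 1: c = 2.281340, f(c) = -10.110212 < 0 → new bracket [2.281340, 4.250000]
step 2: c = 2.611330, f(c) = -6.282848 < 0 → new bracket [2.611330, 4.250000]
step 3: c = 2.793590, f(c) = -3.560434 < 0 → new bracket [2.793590, 4.250000]

2.79359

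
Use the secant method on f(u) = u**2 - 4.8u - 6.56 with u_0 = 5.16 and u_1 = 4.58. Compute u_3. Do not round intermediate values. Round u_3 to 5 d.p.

Secant update: u_(k+1) = u_k − f(u_k)·(u_k − u_(k-1))/(f(u_k) − f(u_(k-1))).
f(u_0) = -4.702400, f(u_1) = -7.567600
u_2 = 4.580000 - (-7.567600)·(4.580000 - 5.160000)/(-7.567600 - (-4.702400)) = 6.111903; f(u_2) = 1.458223
u_3 = 6.111903 - (1.458223)·(6.111903 - 4.580000)/(1.458223 - (-7.567600)) = 5.864407; f(u_3) = -0.317886

5.86441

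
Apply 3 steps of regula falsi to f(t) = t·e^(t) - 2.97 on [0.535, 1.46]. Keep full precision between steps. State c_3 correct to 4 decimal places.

1.0327

f(0.535000) = -2.056515, f(1.460000) = 3.316701
step 1: c = 0.889029, f(c) = -0.807198 < 0 → new bracket [0.889029, 1.460000]
step 2: c = 1.000789, f(c) = -0.247425 < 0 → new bracket [1.000789, 1.460000]
step 3: c = 1.032668, f(c) = -0.069701 < 0 → new bracket [1.032668, 1.460000]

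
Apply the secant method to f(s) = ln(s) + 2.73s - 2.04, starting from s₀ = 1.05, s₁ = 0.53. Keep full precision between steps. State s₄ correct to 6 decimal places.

f(s_0) = 0.875290, f(s_1) = -1.227978
s_2 = 0.530000 - (-1.227978)·(0.530000 - 1.050000)/(-1.227978 - (0.875290)) = 0.833598; f(s_2) = 0.053720
s_3 = 0.833598 - (0.053720)·(0.833598 - 0.530000)/(0.053720 - (-1.227978)) = 0.820874; f(s_3) = 0.003599
s_4 = 0.820874 - (0.003599)·(0.820874 - 0.833598)/(0.003599 - (0.053720)) = 0.819960; f(s_4) = -0.000009

0.819960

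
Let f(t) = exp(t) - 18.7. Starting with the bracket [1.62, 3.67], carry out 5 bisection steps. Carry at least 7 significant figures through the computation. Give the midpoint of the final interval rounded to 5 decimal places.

f(1.620000) = -13.646910, f(3.670000) = 20.551906 (opposite signs)
step 1: m = 2.645000, f(m) = -4.616555 < 0 → root in [2.645000, 3.670000]
step 2: m = 3.157500, f(m) = 4.811743 > 0 → root in [2.645000, 3.157500]
step 3: m = 2.901250, f(m) = -0.503123 < 0 → root in [2.901250, 3.157500]
step 4: m = 3.029375, f(m) = 1.984301 > 0 → root in [2.901250, 3.029375]
step 5: m = 2.965313, f(m) = 0.700765 > 0 → root in [2.901250, 2.965313]
Midpoint of [2.901250, 2.965313] = 2.933281

2.93328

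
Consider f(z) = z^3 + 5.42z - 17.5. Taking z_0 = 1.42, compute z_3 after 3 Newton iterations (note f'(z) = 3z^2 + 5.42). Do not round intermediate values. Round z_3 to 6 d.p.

1.920958

Newton update: z ← z − f(z)/f'(z).
z_0 = 1.420000: f = -6.940312, f' = 11.469200 → z_1 = 1.420000 - (-6.940312)/(11.469200) = 2.025126
z_1 = 2.025126: f = 1.781500, f' = 17.723407 → z_2 = 2.025126 - (1.781500)/(17.723407) = 1.924609
z_2 = 1.924609: f = 0.060368, f' = 16.532363 → z_3 = 1.924609 - (0.060368)/(16.532363) = 1.920958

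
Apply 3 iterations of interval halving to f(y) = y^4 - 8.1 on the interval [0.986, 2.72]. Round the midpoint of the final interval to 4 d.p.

1.7446

f(0.986000) = -7.154835, f(2.720000) = 46.636323 (opposite signs)
step 1: m = 1.853000, f(m) = 3.689671 > 0 → root in [0.986000, 1.853000]
step 2: m = 1.419500, f(m) = -4.039855 < 0 → root in [1.419500, 1.853000]
step 3: m = 1.636250, f(m) = -0.931989 < 0 → root in [1.636250, 1.853000]
Midpoint of [1.636250, 1.853000] = 1.744625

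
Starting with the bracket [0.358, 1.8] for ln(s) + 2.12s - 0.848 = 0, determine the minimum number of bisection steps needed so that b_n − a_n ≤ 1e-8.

28

Initial width b − a = 1.8 − 0.358 = 1.442000.
After n steps the width is (b−a)/2^n; need (b−a)/2^n ≤ 1e-8.
So n ≥ log₂(1.442000/1e-8) = log₂(144200000.0000) ≈ 27.1035.
Hence n = 28.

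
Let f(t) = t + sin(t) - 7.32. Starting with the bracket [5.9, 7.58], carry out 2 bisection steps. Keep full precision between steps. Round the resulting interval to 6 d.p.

[6.740000, 7.160000]

f(5.900000) = -1.793877, f(7.580000) = 1.222701 (opposite signs)
step 1: m = 6.740000, f(m) = -0.138908 < 0 → root in [6.740000, 7.580000]
step 2: m = 7.160000, f(m) = 0.608705 > 0 → root in [6.740000, 7.160000]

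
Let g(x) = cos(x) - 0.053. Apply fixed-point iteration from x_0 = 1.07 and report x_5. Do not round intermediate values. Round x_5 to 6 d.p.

x_1 = g(1.070000) = 0.427124
x_2 = g(0.427124) = 0.857161
x_3 = g(0.857161) = 0.601586
x_4 = g(0.601586) = 0.771439
x_5 = g(0.771439) = 0.663908

0.663908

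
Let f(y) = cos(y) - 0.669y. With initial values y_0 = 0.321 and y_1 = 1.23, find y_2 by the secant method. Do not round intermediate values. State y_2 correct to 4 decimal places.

Secant update: y_(k+1) = y_k − f(y_k)·(y_k − y_(k-1))/(f(y_k) − f(y_(k-1))).
f(y_0) = 0.734171, f(y_1) = -0.488632
y_2 = 1.230000 - (-0.488632)·(1.230000 - 0.321000)/(-0.488632 - (0.734171)) = 0.866764; f(y_2) = 0.067432

0.8668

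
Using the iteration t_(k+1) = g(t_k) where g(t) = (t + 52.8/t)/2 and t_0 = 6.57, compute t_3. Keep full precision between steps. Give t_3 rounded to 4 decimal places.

7.2664

t_1 = g(6.570000) = 7.303265
t_2 = g(7.303265) = 7.266454
t_3 = g(7.266454) = 7.266361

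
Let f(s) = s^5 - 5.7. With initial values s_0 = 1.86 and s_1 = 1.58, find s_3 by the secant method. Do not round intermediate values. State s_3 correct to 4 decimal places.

1.4302

f(s_0) = 16.562028, f(s_1) = 4.146580
s_2 = 1.580000 - (4.146580)·(1.580000 - 1.860000)/(4.146580 - (16.562028)) = 1.486484; f(s_2) = 1.557737
s_3 = 1.486484 - (1.557737)·(1.486484 - 1.580000)/(1.557737 - (4.146580)) = 1.430214; f(s_3) = 0.284195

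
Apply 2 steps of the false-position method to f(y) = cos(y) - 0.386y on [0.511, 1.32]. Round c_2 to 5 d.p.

1.12180

False-position update: c = (a·f(b) − b·f(a))/(f(b) − f(a)); replace the endpoint whose sign matches f(c).
f(0.511000) = 0.675010, f(1.320000) = -0.261345
step 1: c = 1.094201, f(c) = 0.036395 > 0 → new bracket [1.094201, 1.320000]
step 2: c = 1.121802, f(c) = 0.001044 > 0 → new bracket [1.121802, 1.320000]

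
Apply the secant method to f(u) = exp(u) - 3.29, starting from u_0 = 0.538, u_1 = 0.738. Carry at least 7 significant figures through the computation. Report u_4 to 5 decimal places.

1.18720

f(u_0) = -1.577422, f(u_1) = -1.198252
u_2 = 0.738000 - (-1.198252)·(0.738000 - 0.538000)/(-1.198252 - (-1.577422)) = 1.370040; f(u_2) = 0.645509
u_3 = 1.370040 - (0.645509)·(1.370040 - 0.738000)/(0.645509 - (-1.198252)) = 1.148760; f(u_3) = -0.135720
u_4 = 1.148760 - (-0.135720)·(1.148760 - 1.370040)/(-0.135720 - (0.645509)) = 1.187202; f(u_4) = -0.012102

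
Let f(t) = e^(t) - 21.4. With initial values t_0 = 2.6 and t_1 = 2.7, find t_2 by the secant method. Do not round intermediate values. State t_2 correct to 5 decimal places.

f(t_0) = -7.936262, f(t_1) = -6.520268
t_2 = 2.700000 - (-6.520268)·(2.700000 - 2.600000)/(-6.520268 - (-7.936262)) = 3.160473; f(t_2) = 2.181747

3.16047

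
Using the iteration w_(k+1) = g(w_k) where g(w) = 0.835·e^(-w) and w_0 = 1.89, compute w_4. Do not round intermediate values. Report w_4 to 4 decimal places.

w_1 = g(1.890000) = 0.126145
w_2 = g(0.126145) = 0.736042
w_3 = g(0.736042) = 0.399970
w_4 = g(0.399970) = 0.559734

0.5597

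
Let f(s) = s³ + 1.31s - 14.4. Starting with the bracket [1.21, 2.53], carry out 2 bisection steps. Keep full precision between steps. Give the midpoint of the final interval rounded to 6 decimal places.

f(1.210000) = -11.043339, f(2.530000) = 5.108577 (opposite signs)
step 1: m = 1.870000, f(m) = -5.411097 < 0 → root in [1.870000, 2.530000]
step 2: m = 2.200000, f(m) = -0.870000 < 0 → root in [2.200000, 2.530000]
Midpoint of [2.200000, 2.530000] = 2.365000

2.365000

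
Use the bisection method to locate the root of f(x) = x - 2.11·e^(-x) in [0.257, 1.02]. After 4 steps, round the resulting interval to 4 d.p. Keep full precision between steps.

[0.8769, 0.9246]

f(0.257000) = -1.374807, f(1.020000) = 0.259145 (opposite signs)
step 1: m = 0.638500, f(m) = -0.475757 < 0 → root in [0.638500, 1.020000]
step 2: m = 0.829250, f(m) = -0.091504 < 0 → root in [0.829250, 1.020000]
step 3: m = 0.924625, f(m) = 0.087630 > 0 → root in [0.829250, 0.924625]
step 4: m = 0.876938, f(m) = -0.000939 < 0 → root in [0.876938, 0.924625]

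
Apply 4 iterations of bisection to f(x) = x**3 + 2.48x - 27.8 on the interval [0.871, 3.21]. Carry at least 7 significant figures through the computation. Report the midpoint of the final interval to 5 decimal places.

f(0.871000) = -24.979144, f(3.210000) = 13.236961 (opposite signs)
step 1: m = 2.040500, f(m) = -14.243652 < 0 → root in [2.040500, 3.210000]
step 2: m = 2.625250, f(m) = -3.196321 < 0 → root in [2.625250, 3.210000]
step 3: m = 2.917625, f(m) = 4.272097 > 0 → root in [2.625250, 2.917625]
step 4: m = 2.771438, f(m) = 0.360205 > 0 → root in [2.625250, 2.771438]
Midpoint of [2.625250, 2.771438] = 2.698344

2.69834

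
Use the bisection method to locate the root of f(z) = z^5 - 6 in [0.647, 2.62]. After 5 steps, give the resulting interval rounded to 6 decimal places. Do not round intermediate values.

f(0.647000) = -5.886624, f(2.620000) = 117.454367 (opposite signs)
step 1: m = 1.633500, f(m) = 5.630428 > 0 → root in [0.647000, 1.633500]
step 2: m = 1.140250, f(m) = -4.072473 < 0 → root in [1.140250, 1.633500]
step 3: m = 1.386875, f(m) = -0.869182 < 0 → root in [1.386875, 1.633500]
step 4: m = 1.510188, f(m) = 1.855148 > 0 → root in [1.386875, 1.510188]
step 5: m = 1.448531, f(m) = 0.377337 > 0 → root in [1.386875, 1.448531]

[1.386875, 1.448531]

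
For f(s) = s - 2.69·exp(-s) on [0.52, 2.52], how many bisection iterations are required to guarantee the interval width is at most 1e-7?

25

Initial width b − a = 2.52 − 0.52 = 2.000000.
After n steps the width is (b−a)/2^n; need (b−a)/2^n ≤ 1e-7.
So n ≥ log₂(2.000000/1e-7) = log₂(20000000.0000) ≈ 24.2535.
Hence n = 25.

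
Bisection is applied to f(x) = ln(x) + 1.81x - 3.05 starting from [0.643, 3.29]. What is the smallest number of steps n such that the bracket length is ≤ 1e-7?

25

Initial width b − a = 3.29 − 0.643 = 2.647000.
After n steps the width is (b−a)/2^n; need (b−a)/2^n ≤ 1e-7.
So n ≥ log₂(2.647000/1e-7) = log₂(26470000.0000) ≈ 24.6579.
Hence n = 25.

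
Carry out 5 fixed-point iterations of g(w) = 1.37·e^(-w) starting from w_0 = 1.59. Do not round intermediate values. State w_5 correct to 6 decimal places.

w_1 = g(1.590000) = 0.279378
w_2 = g(0.279378) = 1.036068
w_3 = g(1.036068) = 0.486141
w_4 = g(0.486141) = 0.842543
w_5 = g(0.842543) = 0.589941

0.589941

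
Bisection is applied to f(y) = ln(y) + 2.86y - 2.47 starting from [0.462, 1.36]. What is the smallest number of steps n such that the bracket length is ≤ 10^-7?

24

Initial width b − a = 1.36 − 0.462 = 0.898000.
After n steps the width is (b−a)/2^n; need (b−a)/2^n ≤ 10^-7.
So n ≥ log₂(0.898000/10^-7) = log₂(8980000.0000) ≈ 23.0983.
Hence n = 24.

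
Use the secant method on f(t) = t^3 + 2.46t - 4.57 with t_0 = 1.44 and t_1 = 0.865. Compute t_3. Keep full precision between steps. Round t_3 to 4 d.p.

1.1917

Secant update: t_(k+1) = t_k − f(t_k)·(t_k − t_(k-1))/(f(t_k) − f(t_(k-1))).
f(t_0) = 1.958384, f(t_1) = -1.794885
t_2 = 0.865000 - (-1.794885)·(0.865000 - 1.440000)/(-1.794885 - (1.958384)) = 1.139976; f(t_2) = -0.284208
t_3 = 1.139976 - (-0.284208)·(1.139976 - 0.865000)/(-0.284208 - (-1.794885)) = 1.191708; f(t_3) = 0.054028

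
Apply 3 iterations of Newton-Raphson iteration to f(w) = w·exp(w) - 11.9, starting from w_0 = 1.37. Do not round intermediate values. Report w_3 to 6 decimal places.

1.857858

f'(w) = (w + 1)·exp(w)
w_0 = 1.370000: f = -6.508570, f' = 9.326781 → w_1 = 1.370000 - (-6.508570)/(9.326781) = 2.067837
w_1 = 2.067837: f = 4.451826, f' = 24.259524 → w_2 = 2.067837 - (4.451826)/(24.259524) = 1.884328
w_2 = 1.884328: f = 0.502519, f' = 18.984451 → w_3 = 1.884328 - (0.502519)/(18.984451) = 1.857858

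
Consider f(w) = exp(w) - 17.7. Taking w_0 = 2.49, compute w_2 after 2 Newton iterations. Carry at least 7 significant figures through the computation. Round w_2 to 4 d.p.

Newton update: w ← w − f(w)/f'(w).
f'(w) = exp(w)
w_0 = 2.490000: f = -5.638724, f' = 12.061276 → w_1 = 2.490000 - (-5.638724)/(12.061276) = 2.957506
w_1 = 2.957506: f = 1.549910, f' = 19.249910 → w_2 = 2.957506 - (1.549910)/(19.249910) = 2.876991

2.8770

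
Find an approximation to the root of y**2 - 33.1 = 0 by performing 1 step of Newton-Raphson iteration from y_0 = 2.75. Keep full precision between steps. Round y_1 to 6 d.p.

f'(y) = 2y
y_0 = 2.750000: f = -25.537500, f' = 5.500000 → y_1 = 2.750000 - (-25.537500)/(5.500000) = 7.393182

7.393182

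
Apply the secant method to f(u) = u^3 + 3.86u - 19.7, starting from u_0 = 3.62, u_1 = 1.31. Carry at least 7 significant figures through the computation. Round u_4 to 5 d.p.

Secant update: u_(k+1) = u_k − f(u_k)·(u_k − u_(k-1))/(f(u_k) − f(u_(k-1))).
f(u_0) = 41.711128, f(u_1) = -12.395309
u_2 = 1.310000 - (-12.395309)·(1.310000 - 3.620000)/(-12.395309 - (41.711128)) = 1.839201; f(u_2) = -6.379296
u_3 = 1.839201 - (-6.379296)·(1.839201 - 1.310000)/(-6.379296 - (-12.395309)) = 2.400358; f(u_3) = 3.395564
u_4 = 2.400358 - (3.395564)·(2.400358 - 1.839201)/(3.395564 - (-6.379296)) = 2.205425; f(u_4) = -0.460102

2.20542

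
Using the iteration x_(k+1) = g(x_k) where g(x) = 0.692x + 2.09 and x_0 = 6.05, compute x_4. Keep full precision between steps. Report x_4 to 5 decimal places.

x_1 = g(6.050000) = 6.276600
x_2 = g(6.276600) = 6.433407
x_3 = g(6.433407) = 6.541918
x_4 = g(6.541918) = 6.617007

6.61701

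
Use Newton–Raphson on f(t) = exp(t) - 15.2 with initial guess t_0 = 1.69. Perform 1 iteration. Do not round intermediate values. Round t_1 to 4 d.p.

3.4947

Newton update: t ← t − f(t)/f'(t).
f'(t) = exp(t)
t_0 = 1.690000: f = -9.780519, f' = 5.419481 → t_1 = 1.690000 - (-9.780519)/(5.419481) = 3.494697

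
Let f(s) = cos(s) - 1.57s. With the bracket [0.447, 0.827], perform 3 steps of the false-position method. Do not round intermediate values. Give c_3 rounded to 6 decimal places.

0.544736

f(0.447000) = 0.199958, f(0.827000) = -0.621303
step 1: c = 0.539521, f(c) = 0.010907 > 0 → new bracket [0.539521, 0.827000]
step 2: c = 0.544481, f(c) = 0.000562 > 0 → new bracket [0.544481, 0.827000]
step 3: c = 0.544736, f(c) = 0.000029 > 0 → new bracket [0.544736, 0.827000]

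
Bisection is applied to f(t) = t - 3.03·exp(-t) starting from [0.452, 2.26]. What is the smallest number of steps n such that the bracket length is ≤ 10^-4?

15

Initial width b − a = 2.26 − 0.452 = 1.808000.
After n steps the width is (b−a)/2^n; need (b−a)/2^n ≤ 10^-4.
So n ≥ log₂(1.808000/10^-4) = log₂(18080.0000) ≈ 14.1421.
Hence n = 15.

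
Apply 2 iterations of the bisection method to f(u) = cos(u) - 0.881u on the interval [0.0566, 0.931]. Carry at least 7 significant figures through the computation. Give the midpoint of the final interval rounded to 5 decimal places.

f(0.056600) = 0.948534, f(0.931000) = -0.223179 (opposite signs)
step 1: m = 0.493800, f(m) = 0.445500 > 0 → root in [0.493800, 0.931000]
step 2: m = 0.712400, f(m) = 0.129171 > 0 → root in [0.712400, 0.931000]
Midpoint of [0.712400, 0.931000] = 0.821700

0.82170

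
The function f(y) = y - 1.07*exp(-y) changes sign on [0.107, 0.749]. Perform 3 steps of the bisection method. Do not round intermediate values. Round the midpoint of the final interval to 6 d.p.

0.628625

f(0.107000) = -0.854422, f(0.749000) = 0.243062 (opposite signs)
step 1: m = 0.428000, f(m) = -0.269438 < 0 → root in [0.428000, 0.749000]
step 2: m = 0.588500, f(m) = -0.005521 < 0 → root in [0.588500, 0.749000]
step 3: m = 0.668750, f(m) = 0.120537 > 0 → root in [0.588500, 0.668750]
Midpoint of [0.588500, 0.668750] = 0.628625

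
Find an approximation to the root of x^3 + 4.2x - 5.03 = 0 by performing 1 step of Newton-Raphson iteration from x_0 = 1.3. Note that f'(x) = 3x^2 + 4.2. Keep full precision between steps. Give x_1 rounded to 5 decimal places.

1.01661

x_0 = 1.300000: f = 2.627000, f' = 9.270000 → x_1 = 1.300000 - (2.627000)/(9.270000) = 1.016613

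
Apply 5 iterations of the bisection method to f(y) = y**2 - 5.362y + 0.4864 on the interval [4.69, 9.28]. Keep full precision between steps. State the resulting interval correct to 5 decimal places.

[5.26375, 5.40719]

f(4.690000) = -2.665280, f(9.280000) = 36.845440 (opposite signs)
step 1: m = 6.985000, f(m) = 11.823055 > 0 → root in [4.690000, 6.985000]
step 2: m = 5.837500, f(m) = 3.262131 > 0 → root in [4.690000, 5.837500]
step 3: m = 5.263750, f(m) = -0.030763 < 0 → root in [5.263750, 5.837500]
step 4: m = 5.550625, f(m) = 1.533387 > 0 → root in [5.263750, 5.550625]
step 5: m = 5.407188, f(m) = 0.730737 > 0 → root in [5.263750, 5.407188]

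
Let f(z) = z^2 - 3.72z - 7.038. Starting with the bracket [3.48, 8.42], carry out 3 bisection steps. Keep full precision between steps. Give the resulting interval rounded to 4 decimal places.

[4.7150, 5.3325]

f(3.480000) = -7.873200, f(8.420000) = 32.536000 (opposite signs)
step 1: m = 5.950000, f(m) = 6.230500 > 0 → root in [3.480000, 5.950000]
step 2: m = 4.715000, f(m) = -2.346575 < 0 → root in [4.715000, 5.950000]
step 3: m = 5.332500, f(m) = 1.560656 > 0 → root in [4.715000, 5.332500]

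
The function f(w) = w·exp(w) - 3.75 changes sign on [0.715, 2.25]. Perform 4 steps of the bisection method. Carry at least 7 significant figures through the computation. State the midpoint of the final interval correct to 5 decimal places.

1.14672

f(0.715000) = -2.288407, f(2.250000) = 17.597406 (opposite signs)
step 1: m = 1.482500, f(m) = 2.778844 > 0 → root in [0.715000, 1.482500]
step 2: m = 1.098750, f(m) = -0.453296 < 0 → root in [1.098750, 1.482500]
step 3: m = 1.290625, f(m) = 0.941496 > 0 → root in [1.098750, 1.290625]
step 4: m = 1.194687, f(m) = 0.195486 > 0 → root in [1.098750, 1.194687]
Midpoint of [1.098750, 1.194687] = 1.146719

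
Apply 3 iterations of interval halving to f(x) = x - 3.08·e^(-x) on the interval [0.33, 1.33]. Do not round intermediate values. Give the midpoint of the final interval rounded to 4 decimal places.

1.0175

f(0.330000) = -1.884285, f(1.330000) = 0.515410 (opposite signs)
step 1: m = 0.830000, f(m) = -0.513032 < 0 → root in [0.830000, 1.330000]
step 2: m = 1.080000, f(m) = 0.034046 > 0 → root in [0.830000, 1.080000]
step 3: m = 0.955000, f(m) = -0.230221 < 0 → root in [0.955000, 1.080000]
Midpoint of [0.955000, 1.080000] = 1.017500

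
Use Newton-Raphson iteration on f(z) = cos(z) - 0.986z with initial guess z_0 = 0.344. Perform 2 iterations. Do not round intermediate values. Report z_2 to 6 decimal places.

0.745915

f'(z) = -sin(z) - 0.986
z_0 = 0.344000: f = 0.602229, f' = -1.323255 → z_1 = 0.344000 - (0.602229)/(-1.323255) = 0.799112
z_1 = 0.799112: f = -0.090581, f' = -1.702737 → z_2 = 0.799112 - (-0.090581)/(-1.702737) = 0.745915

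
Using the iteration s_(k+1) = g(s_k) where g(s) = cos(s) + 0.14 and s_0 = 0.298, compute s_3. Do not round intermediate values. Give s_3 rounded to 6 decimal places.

0.966900

s_1 = g(0.298000) = 1.095926
s_2 = g(1.095926) = 0.597223
s_3 = g(0.597223) = 0.966900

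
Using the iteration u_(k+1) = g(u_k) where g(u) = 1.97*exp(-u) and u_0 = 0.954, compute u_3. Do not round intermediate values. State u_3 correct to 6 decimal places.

0.783221

u_1 = g(0.954000) = 0.758838
u_2 = g(0.758838) = 0.922374
u_3 = g(0.922374) = 0.783221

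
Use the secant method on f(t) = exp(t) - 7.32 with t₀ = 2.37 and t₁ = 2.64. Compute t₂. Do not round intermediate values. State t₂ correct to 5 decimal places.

2.09499

f(t_0) = 3.377392, f(t_1) = 6.693204
t_2 = 2.640000 - (6.693204)·(2.640000 - 2.370000)/(6.693204 - (3.377392)) = 2.094986; f(t_2) = 0.805324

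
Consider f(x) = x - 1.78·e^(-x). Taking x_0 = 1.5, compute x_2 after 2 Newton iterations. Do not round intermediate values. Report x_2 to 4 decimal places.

0.7981

f'(x) = 1 + 1.78·e^(-x)
x_0 = 1.500000: f = 1.102828, f' = 1.397172 → x_1 = 1.500000 - (1.102828)/(1.397172) = 0.710671
x_1 = 0.710671: f = -0.163869, f' = 1.874540 → x_2 = 0.710671 - (-0.163869)/(1.874540) = 0.798089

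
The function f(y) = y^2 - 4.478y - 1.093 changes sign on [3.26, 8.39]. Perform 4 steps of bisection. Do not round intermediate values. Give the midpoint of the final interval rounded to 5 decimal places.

f(3.260000) = -5.063680, f(8.390000) = 31.728680 (opposite signs)
step 1: m = 5.825000, f(m) = 6.753275 > 0 → root in [3.260000, 5.825000]
step 2: m = 4.542500, f(m) = -0.800009 < 0 → root in [4.542500, 5.825000]
step 3: m = 5.183750, f(m) = 2.565432 > 0 → root in [4.542500, 5.183750]
step 4: m = 4.863125, f(m) = 0.779911 > 0 → root in [4.542500, 4.863125]
Midpoint of [4.542500, 4.863125] = 4.702813

4.70281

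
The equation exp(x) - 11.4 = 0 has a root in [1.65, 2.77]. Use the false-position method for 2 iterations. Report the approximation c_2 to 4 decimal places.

False-position update: c = (a·f(b) − b·f(a))/(f(b) − f(a)); replace the endpoint whose sign matches f(c).
f(1.650000) = -6.193020, f(2.770000) = 4.558634
step 1: c = 2.295127, f(c) = -1.474303 < 0 → new bracket [2.295127, 2.770000]
step 2: c = 2.411174, f(c) = -0.252955 < 0 → new bracket [2.411174, 2.770000]

2.4112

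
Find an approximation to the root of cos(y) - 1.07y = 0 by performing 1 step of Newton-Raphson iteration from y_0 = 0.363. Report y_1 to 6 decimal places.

0.746435

f'(y) = -sin(y) - 1.07
y_0 = 0.363000: f = 0.546426, f' = -1.425080 → y_1 = 0.363000 - (0.546426)/(-1.425080) = 0.746435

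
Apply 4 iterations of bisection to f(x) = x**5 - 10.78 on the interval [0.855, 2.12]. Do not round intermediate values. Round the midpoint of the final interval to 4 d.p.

1.6061

f(0.855000) = -10.323090, f(2.120000) = 32.043218 (opposite signs)
step 1: m = 1.487500, f(m) = -3.497427 < 0 → root in [1.487500, 2.120000]
step 2: m = 1.803750, f(m) = 8.313332 > 0 → root in [1.487500, 1.803750]
step 3: m = 1.645625, f(m) = 1.288530 > 0 → root in [1.487500, 1.645625]
step 4: m = 1.566562, f(m) = -1.345071 < 0 → root in [1.566562, 1.645625]
Midpoint of [1.566562, 1.645625] = 1.606094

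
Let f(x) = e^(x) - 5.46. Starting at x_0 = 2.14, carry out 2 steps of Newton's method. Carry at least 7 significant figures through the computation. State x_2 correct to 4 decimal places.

1.7010

Newton update: x ← x − f(x)/f'(x).
f'(x) = e^(x)
x_0 = 2.140000: f = 3.039438, f' = 8.499438 → x_1 = 2.140000 - (3.039438)/(8.499438) = 1.782395
x_1 = 1.782395: f = 0.484078, f' = 5.944078 → x_2 = 1.782395 - (0.484078)/(5.944078) = 1.700957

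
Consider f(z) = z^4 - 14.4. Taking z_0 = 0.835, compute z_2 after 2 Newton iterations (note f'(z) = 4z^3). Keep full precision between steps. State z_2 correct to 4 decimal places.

5.1188

z_0 = 0.835000: f = -13.913877, f' = 2.328731 → z_1 = 0.835000 - (-13.913877)/(2.328731) = 6.809874
z_1 = 6.809874: f = 2136.183486, f' = 1263.214846 → z_2 = 6.809874 - (2136.183486)/(1263.214846) = 5.118805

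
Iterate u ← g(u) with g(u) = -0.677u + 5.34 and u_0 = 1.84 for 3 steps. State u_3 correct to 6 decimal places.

u_1 = g(1.840000) = 4.094320
u_2 = g(4.094320) = 2.568145
u_3 = g(2.568145) = 3.601366

3.601366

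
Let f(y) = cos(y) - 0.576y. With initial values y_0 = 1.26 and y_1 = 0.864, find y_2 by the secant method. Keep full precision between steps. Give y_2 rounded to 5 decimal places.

f(y_0) = -0.419943, f(y_1) = 0.151737
y_2 = 0.864000 - (0.151737)·(0.864000 - 1.260000)/(0.151737 - (-0.419943)) = 0.969107; f(y_2) = 0.007830

0.96911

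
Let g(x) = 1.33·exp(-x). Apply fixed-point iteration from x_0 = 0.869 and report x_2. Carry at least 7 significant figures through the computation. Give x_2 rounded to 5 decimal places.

x_1 = g(0.869000) = 0.557763
x_2 = g(0.557763) = 0.761409

0.76141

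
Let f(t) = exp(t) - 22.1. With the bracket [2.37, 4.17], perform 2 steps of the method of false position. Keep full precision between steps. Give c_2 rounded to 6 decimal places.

f(2.370000) = -11.402608, f(4.170000) = 42.615452
step 1: c = 2.749960, f(c) = -6.457996 < 0 → new bracket [2.749960, 4.170000]
step 2: c = 2.936835, f(c) = -3.243925 < 0 → new bracket [2.936835, 4.170000]

2.936835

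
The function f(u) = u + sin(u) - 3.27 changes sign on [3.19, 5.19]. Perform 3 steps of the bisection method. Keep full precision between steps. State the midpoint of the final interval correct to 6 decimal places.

f(3.190000) = -0.128388, f(5.190000) = 1.031904 (opposite signs)
step 1: m = 4.190000, f(m) = 0.053370 > 0 → root in [3.190000, 4.190000]
step 2: m = 3.690000, f(m) = -0.101329 < 0 → root in [3.690000, 4.190000]
step 3: m = 3.940000, f(m) = -0.046246 < 0 → root in [3.940000, 4.190000]
Midpoint of [3.940000, 4.190000] = 4.065000

4.065000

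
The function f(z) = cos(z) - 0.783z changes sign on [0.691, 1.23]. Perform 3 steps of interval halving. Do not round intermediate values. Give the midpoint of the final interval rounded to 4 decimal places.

0.8594

f(0.691000) = 0.229556, f(1.230000) = -0.628852 (opposite signs)
step 1: m = 0.960500, f(m) = -0.178961 < 0 → root in [0.691000, 0.960500]
step 2: m = 0.825750, f(m) = 0.031444 > 0 → root in [0.825750, 0.960500]
step 3: m = 0.893125, f(m) = -0.072336 < 0 → root in [0.825750, 0.893125]
Midpoint of [0.825750, 0.893125] = 0.859437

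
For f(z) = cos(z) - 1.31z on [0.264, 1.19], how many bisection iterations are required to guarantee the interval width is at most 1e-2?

Initial width b − a = 1.19 − 0.264 = 0.926000.
After n steps the width is (b−a)/2^n; need (b−a)/2^n ≤ 1e-2.
So n ≥ log₂(0.926000/1e-2) = log₂(92.6000) ≈ 6.5329.
Hence n = 7.

7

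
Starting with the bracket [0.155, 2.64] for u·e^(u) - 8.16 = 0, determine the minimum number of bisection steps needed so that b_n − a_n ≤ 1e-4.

15

Initial width b − a = 2.64 − 0.155 = 2.485000.
After n steps the width is (b−a)/2^n; need (b−a)/2^n ≤ 1e-4.
So n ≥ log₂(2.485000/1e-4) = log₂(24850.0000) ≈ 14.6010.
Hence n = 15.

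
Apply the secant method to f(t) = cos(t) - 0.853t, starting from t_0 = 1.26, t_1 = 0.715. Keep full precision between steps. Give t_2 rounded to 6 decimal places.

f(t_0) = -0.768963, f(t_1) = 0.145198
t_2 = 0.715000 - (0.145198)·(0.715000 - 1.260000)/(0.145198 - (-0.768963)) = 0.801564; f(t_2) = 0.011851

0.801564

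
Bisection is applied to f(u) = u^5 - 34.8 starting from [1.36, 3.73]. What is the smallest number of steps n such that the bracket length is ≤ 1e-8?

Initial width b − a = 3.73 − 1.36 = 2.370000.
After n steps the width is (b−a)/2^n; need (b−a)/2^n ≤ 1e-8.
So n ≥ log₂(2.370000/1e-8) = log₂(237000000.0000) ≈ 27.8203.
Hence n = 28.

28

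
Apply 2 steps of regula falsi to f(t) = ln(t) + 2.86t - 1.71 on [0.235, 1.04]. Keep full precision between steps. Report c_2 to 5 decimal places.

0.72339

f(0.235000) = -2.486070, f(1.040000) = 1.303621
step 1: c = 0.763087, f(c) = 0.202045 > 0 → new bracket [0.235000, 0.763087]
step 2: c = 0.723395, f(c) = 0.035108 > 0 → new bracket [0.235000, 0.723395]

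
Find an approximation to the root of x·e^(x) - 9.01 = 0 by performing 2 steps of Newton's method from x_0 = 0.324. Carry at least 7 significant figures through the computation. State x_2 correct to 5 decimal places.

f'(x) = (x + 1)·e^(x)
x_0 = 0.324000: f = -8.562022, f' = 1.830625 → x_1 = 0.324000 - (-8.562022)/(1.830625) = 5.001103
x_1 = 5.001103: f = 734.038836, f' = 891.625820 → x_2 = 5.001103 - (734.038836)/(891.625820) = 4.177844

4.17784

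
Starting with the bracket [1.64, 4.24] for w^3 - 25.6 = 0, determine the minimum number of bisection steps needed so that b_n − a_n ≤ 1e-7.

25

Initial width b − a = 4.24 − 1.64 = 2.600000.
After n steps the width is (b−a)/2^n; need (b−a)/2^n ≤ 1e-7.
So n ≥ log₂(2.600000/1e-7) = log₂(26000000.0000) ≈ 24.6320.
Hence n = 25.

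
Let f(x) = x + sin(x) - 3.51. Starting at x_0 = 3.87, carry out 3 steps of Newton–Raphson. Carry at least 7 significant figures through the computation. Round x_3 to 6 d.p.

4.492757

f'(x) = 1 + cos(x)
x_0 = 3.870000: f = -0.305682, f' = 0.253764 → x_1 = 3.870000 - (-0.305682)/(0.253764) = 5.074589
x_1 = 5.074589: f = 0.629470, f' = 1.354333 → x_2 = 5.074589 - (0.629470)/(1.354333) = 4.609807
x_2 = 4.609807: f = 0.105064, f' = 0.897598 → x_3 = 4.609807 - (0.105064)/(0.897598) = 4.492757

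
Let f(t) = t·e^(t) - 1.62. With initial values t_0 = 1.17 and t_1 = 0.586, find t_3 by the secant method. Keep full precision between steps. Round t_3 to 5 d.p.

0.76605

f(t_0) = 2.149731, f(t_1) = -0.567083
t_2 = 0.586000 - (-0.567083)·(0.586000 - 1.170000)/(-0.567083 - (2.149731)) = 0.707899; f(t_2) = -0.183162
t_3 = 0.707899 - (-0.183162)·(0.707899 - 0.586000)/(-0.183162 - (-0.567083)) = 0.766055; f(t_3) = 0.027985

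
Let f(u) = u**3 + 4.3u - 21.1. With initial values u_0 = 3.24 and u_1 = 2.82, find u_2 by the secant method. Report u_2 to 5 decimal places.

2.39814

f(u_0) = 26.844224, f(u_1) = 13.451768
u_2 = 2.820000 - (13.451768)·(2.820000 - 3.240000)/(13.451768 - (26.844224)) = 2.398140; f(u_2) = 3.003884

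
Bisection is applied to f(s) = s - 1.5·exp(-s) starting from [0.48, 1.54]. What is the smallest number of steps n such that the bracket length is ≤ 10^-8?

Initial width b − a = 1.54 − 0.48 = 1.060000.
After n steps the width is (b−a)/2^n; need (b−a)/2^n ≤ 10^-8.
So n ≥ log₂(1.060000/10^-8) = log₂(106000000.0000) ≈ 26.6595.
Hence n = 27.

27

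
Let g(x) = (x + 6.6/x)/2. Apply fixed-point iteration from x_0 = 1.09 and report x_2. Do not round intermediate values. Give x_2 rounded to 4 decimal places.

x_1 = g(1.090000) = 3.572523
x_2 = g(3.572523) = 2.709978

2.7100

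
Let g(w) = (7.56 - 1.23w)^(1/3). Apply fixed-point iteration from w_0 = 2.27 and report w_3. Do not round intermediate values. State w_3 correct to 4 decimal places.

w_1 = g(2.270000) = 1.683097
w_2 = g(1.683097) = 1.764081
w_3 = g(1.764081) = 1.753347

1.7533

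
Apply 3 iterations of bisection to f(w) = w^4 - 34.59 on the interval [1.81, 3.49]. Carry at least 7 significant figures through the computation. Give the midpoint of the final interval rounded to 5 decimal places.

f(1.810000) = -23.857169, f(3.490000) = 113.764836 (opposite signs)
step 1: m = 2.650000, f(m) = 14.725506 > 0 → root in [1.810000, 2.650000]
step 2: m = 2.230000, f(m) = -9.860266 < 0 → root in [2.230000, 2.650000]
step 3: m = 2.440000, f(m) = 0.855353 > 0 → root in [2.230000, 2.440000]
Midpoint of [2.230000, 2.440000] = 2.335000

2.33500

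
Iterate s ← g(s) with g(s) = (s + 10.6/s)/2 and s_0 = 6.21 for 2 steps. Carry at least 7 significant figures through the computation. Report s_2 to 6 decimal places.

3.318135

s_1 = g(6.210000) = 3.958462
s_2 = g(3.958462) = 3.318135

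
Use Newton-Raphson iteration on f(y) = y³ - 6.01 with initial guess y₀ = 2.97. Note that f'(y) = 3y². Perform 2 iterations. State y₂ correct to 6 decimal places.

1.882657

y_0 = 2.970000: f = 20.188073, f' = 26.462700 → y_1 = 2.970000 - (20.188073)/(26.462700) = 2.207112
y_1 = 2.207112: f = 4.741602, f' = 14.614032 → y_2 = 2.207112 - (4.741602)/(14.614032) = 1.882657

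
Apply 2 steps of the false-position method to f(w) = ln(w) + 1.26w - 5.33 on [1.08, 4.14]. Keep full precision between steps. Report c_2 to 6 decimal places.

3.295454

False-position update: c = (a·f(b) − b·f(a))/(f(b) − f(a)); replace the endpoint whose sign matches f(c).
f(1.080000) = -3.892239, f(4.140000) = 1.307096
step 1: c = 3.370726, f(c) = 0.132243 > 0 → new bracket [1.080000, 3.370726]
step 2: c = 3.295454, f(c) = 0.014815 > 0 → new bracket [1.080000, 3.295454]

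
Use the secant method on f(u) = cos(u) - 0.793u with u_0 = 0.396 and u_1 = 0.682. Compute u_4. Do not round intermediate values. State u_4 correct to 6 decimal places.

f(u_0) = 0.608583, f(u_1) = 0.235488
u_2 = 0.682000 - (0.235488)·(0.682000 - 0.396000)/(0.235488 - (0.608583)) = 0.862515; f(u_2) = -0.033445
u_3 = 0.862515 - (-0.033445)·(0.862515 - 0.682000)/(-0.033445 - (0.235488)) = 0.840066; f(u_3) = 0.001242
u_4 = 0.840066 - (0.001242)·(0.840066 - 0.862515)/(0.001242 - (-0.033445)) = 0.840869; f(u_4) = 0.000006

0.840869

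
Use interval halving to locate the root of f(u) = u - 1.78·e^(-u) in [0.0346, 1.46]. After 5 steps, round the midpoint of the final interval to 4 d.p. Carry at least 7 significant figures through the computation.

f(0.034600) = -1.684865, f(1.460000) = 1.046619 (opposite signs)
step 1: m = 0.747300, f(m) = -0.095786 < 0 → root in [0.747300, 1.460000]
step 2: m = 1.103650, f(m) = 0.513298 > 0 → root in [0.747300, 1.103650]
step 3: m = 0.925475, f(m) = 0.219984 > 0 → root in [0.747300, 0.925475]
step 4: m = 0.836388, f(m) = 0.065162 > 0 → root in [0.747300, 0.836388]
step 5: m = 0.791844, f(m) = -0.014512 < 0 → root in [0.791844, 0.836388]
Midpoint of [0.791844, 0.836388] = 0.814116

0.8141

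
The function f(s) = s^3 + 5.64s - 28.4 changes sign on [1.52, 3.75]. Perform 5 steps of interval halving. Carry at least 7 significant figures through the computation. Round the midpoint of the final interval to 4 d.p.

f(1.520000) = -16.315392, f(3.750000) = 45.484375 (opposite signs)
step 1: m = 2.635000, f(m) = 4.756798 > 0 → root in [1.520000, 2.635000]
step 2: m = 2.077500, f(m) = -7.716397 < 0 → root in [2.077500, 2.635000]
step 3: m = 2.356250, f(m) = -2.029052 < 0 → root in [2.356250, 2.635000]
step 4: m = 2.495625, f(m) = 1.218437 > 0 → root in [2.356250, 2.495625]
step 5: m = 2.425937, f(m) = -0.440651 < 0 → root in [2.425937, 2.495625]
Midpoint of [2.425937, 2.495625] = 2.460781

2.4608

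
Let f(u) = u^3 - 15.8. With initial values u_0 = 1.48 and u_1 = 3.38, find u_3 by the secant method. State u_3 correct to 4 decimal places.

Secant update: u_(k+1) = u_k − f(u_k)·(u_k − u_(k-1))/(f(u_k) − f(u_(k-1))).
f(u_0) = -12.558208, f(u_1) = 22.814472
u_2 = 3.380000 - (22.814472)·(3.380000 - 1.480000)/(22.814472 - (-12.558208)) = 2.154549; f(u_2) = -5.798412
u_3 = 2.154549 - (-5.798412)·(2.154549 - 3.380000)/(-5.798412 - (22.814472)) = 2.402887; f(u_3) = -1.926055

2.4029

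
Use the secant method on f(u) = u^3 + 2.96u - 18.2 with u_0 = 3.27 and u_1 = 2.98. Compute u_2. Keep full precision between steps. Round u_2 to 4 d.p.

f(u_0) = 26.444983, f(u_1) = 17.084392
u_2 = 2.980000 - (17.084392)·(2.980000 - 3.270000)/(17.084392 - (26.444983)) = 2.450709; f(u_2) = 3.773001

2.4507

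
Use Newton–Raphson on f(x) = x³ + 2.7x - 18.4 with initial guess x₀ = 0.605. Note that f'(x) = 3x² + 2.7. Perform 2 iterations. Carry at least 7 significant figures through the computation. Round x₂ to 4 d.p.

3.4312

Newton update: x ← x − f(x)/f'(x).
x_0 = 0.605000: f = -16.545055, f' = 3.798075 → x_1 = 0.605000 - (-16.545055)/(3.798075) = 4.961169
x_1 = 4.961169: f = 117.105356, f' = 76.539580 → x_2 = 4.961169 - (117.105356)/(76.539580) = 3.431171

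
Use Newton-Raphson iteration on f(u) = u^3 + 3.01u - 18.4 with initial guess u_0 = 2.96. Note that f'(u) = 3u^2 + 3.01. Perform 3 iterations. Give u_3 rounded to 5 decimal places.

Newton update: u ← u − f(u)/f'(u).
u_0 = 2.960000: f = 16.443936, f' = 29.294800 → u_1 = 2.960000 - (16.443936)/(29.294800) = 2.398674
u_1 = 2.398674: f = 2.621106, f' = 20.270909 → u_2 = 2.398674 - (2.621106)/(20.270909) = 2.269370
u_2 = 2.269370: f = 0.118152, f' = 18.460122 → u_3 = 2.269370 - (0.118152)/(18.460122) = 2.262970

2.26297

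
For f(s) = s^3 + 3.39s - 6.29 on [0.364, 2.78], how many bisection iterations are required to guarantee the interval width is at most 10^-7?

Initial width b − a = 2.78 − 0.364 = 2.416000.
After n steps the width is (b−a)/2^n; need (b−a)/2^n ≤ 10^-7.
So n ≥ log₂(2.416000/10^-7) = log₂(24160000.0000) ≈ 24.5261.
Hence n = 25.

25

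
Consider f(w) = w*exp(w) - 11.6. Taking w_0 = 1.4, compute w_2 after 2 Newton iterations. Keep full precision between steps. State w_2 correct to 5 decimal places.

1.85830

f'(w) = (w+1)*exp(w)
w_0 = 1.400000: f = -5.922720, f' = 9.732480 → w_1 = 1.400000 - (-5.922720)/(9.732480) = 2.008552
w_1 = 2.008552: f = 3.368770, f' = 22.421289 → w_2 = 2.008552 - (3.368770)/(22.421289) = 1.858303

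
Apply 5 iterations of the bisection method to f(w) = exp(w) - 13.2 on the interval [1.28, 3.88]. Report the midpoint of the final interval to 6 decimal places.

f(1.280000) = -9.603360, f(3.880000) = 35.224215 (opposite signs)
step 1: m = 2.580000, f(m) = -0.002862 < 0 → root in [2.580000, 3.880000]
step 2: m = 3.230000, f(m) = 12.079657 > 0 → root in [2.580000, 3.230000]
step 3: m = 2.905000, f(m) = 5.065244 > 0 → root in [2.580000, 2.905000]
step 4: m = 2.742500, f(m) = 2.325751 > 0 → root in [2.580000, 2.742500]
step 5: m = 2.661250, f(m) = 1.114171 > 0 → root in [2.580000, 2.661250]
Midpoint of [2.580000, 2.661250] = 2.620625

2.620625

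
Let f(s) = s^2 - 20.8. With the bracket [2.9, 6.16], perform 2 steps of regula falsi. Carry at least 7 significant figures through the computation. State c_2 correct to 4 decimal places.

4.5157

f(2.900000) = -12.390000, f(6.160000) = 17.145600
step 1: c = 4.267550, f(c) = -2.588020 < 0 → new bracket [4.267550, 6.160000]
step 2: c = 4.515740, f(c) = -0.408090 < 0 → new bracket [4.515740, 6.160000]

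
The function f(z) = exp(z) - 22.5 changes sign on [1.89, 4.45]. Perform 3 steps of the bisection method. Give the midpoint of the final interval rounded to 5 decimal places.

f(1.890000) = -15.880631, f(4.450000) = 63.126944 (opposite signs)
step 1: m = 3.170000, f(m) = 1.307484 > 0 → root in [1.890000, 3.170000]
step 2: m = 2.530000, f(m) = -9.946494 < 0 → root in [2.530000, 3.170000]
step 3: m = 2.850000, f(m) = -5.212218 < 0 → root in [2.850000, 3.170000]
Midpoint of [2.850000, 3.170000] = 3.010000

3.01000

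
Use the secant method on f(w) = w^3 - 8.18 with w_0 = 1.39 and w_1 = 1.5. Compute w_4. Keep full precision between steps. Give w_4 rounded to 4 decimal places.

f(w_0) = -5.494381, f(w_1) = -4.805000
w_2 = 1.500000 - (-4.805000)·(1.500000 - 1.390000)/(-4.805000 - (-5.494381)) = 2.266702; f(w_2) = 3.466179
w_3 = 2.266702 - (3.466179)·(2.266702 - 1.500000)/(3.466179 - (-4.805000)) = 1.945403; f(w_3) = -0.817446
w_4 = 1.945403 - (-0.817446)·(1.945403 - 2.266702)/(-0.817446 - (3.466179)) = 2.006716; f(w_4) = -0.099132

2.0067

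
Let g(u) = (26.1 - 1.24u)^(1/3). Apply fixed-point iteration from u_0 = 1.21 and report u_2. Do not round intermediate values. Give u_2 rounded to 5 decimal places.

u_1 = g(1.210000) = 2.908323
u_2 = g(2.908323) = 2.822844

2.82284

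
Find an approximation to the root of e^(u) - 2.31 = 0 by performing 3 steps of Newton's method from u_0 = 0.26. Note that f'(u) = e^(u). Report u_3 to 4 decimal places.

0.8374

u_0 = 0.260000: f = -1.013070, f' = 1.296930 → u_1 = 0.260000 - (-1.013070)/(1.296930) = 1.041129
u_1 = 1.041129: f = 0.522413, f' = 2.832413 → u_2 = 1.041129 - (0.522413)/(2.832413) = 0.856688
u_2 = 0.856688: f = 0.045347, f' = 2.355347 → u_3 = 0.856688 - (0.045347)/(2.355347) = 0.837435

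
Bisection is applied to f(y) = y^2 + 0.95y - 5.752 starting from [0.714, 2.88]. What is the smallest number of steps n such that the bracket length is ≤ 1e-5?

18

Initial width b − a = 2.88 − 0.714 = 2.166000.
After n steps the width is (b−a)/2^n; need (b−a)/2^n ≤ 1e-5.
So n ≥ log₂(2.166000/1e-5) = log₂(216600.0000) ≈ 17.7247.
Hence n = 18.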